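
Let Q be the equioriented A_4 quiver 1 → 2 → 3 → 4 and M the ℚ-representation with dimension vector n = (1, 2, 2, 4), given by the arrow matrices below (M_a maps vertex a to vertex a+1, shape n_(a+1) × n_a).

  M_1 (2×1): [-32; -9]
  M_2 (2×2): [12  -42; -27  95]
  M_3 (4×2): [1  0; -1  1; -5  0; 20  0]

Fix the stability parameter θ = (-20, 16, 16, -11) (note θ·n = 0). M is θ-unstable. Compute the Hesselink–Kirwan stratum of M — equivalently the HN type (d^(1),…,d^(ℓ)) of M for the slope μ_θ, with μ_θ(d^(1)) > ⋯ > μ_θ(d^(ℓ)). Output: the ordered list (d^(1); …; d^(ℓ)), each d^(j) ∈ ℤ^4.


Interval decomposition of M: I[1,4], I[2,4], I[4,4]^2.
HN type (ℓ=3): μ^(1)=7; μ^(2)=-11; μ^(3)=-20

((0, 2, 2, 2); (0, 0, 0, 2); (1, 0, 0, 0))


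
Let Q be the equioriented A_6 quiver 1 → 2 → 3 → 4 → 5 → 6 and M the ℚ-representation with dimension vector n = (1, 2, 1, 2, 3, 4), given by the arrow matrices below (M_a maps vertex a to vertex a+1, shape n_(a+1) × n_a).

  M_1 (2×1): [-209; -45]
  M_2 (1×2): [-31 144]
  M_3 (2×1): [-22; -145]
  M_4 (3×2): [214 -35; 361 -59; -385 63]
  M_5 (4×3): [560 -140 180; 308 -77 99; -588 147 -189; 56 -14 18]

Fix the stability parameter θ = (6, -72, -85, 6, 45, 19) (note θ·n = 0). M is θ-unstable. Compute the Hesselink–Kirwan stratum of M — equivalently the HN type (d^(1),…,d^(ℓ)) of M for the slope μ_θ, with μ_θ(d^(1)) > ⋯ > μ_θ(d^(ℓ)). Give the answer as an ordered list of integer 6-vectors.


Via rank(M_{q-1}∘⋯∘M_p): M ≅ I[1,5], I[2,2], I[4,5], I[5,6], I[6,6]^3.
μ_θ-semistable layers: μ^(1)=45; μ^(2)=32; μ^(3)=19; μ^(4)=6; μ^(5)=-151/3; μ^(6)=-72

((0, 0, 0, 0, 2, 0); (0, 0, 0, 0, 1, 1); (0, 0, 0, 0, 0, 3); (0, 0, 0, 2, 0, 0); (1, 1, 1, 0, 0, 0); (0, 1, 0, 0, 0, 0))


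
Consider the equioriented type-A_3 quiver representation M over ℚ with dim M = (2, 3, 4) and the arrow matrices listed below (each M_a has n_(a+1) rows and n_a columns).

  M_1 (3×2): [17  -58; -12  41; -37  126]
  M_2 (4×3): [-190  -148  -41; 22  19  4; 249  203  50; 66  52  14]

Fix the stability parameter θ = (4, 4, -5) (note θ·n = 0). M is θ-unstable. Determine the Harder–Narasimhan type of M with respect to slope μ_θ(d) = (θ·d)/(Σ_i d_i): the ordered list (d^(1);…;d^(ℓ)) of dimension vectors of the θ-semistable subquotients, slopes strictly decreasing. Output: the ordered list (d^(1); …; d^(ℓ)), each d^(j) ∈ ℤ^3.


Interval decomposition of M: I[1,3]^2, I[2,3], I[3,3].
HN type (ℓ=3): μ^(1)=1; μ^(2)=-1/2; μ^(3)=-5

((2, 2, 2); (0, 1, 1); (0, 0, 1))


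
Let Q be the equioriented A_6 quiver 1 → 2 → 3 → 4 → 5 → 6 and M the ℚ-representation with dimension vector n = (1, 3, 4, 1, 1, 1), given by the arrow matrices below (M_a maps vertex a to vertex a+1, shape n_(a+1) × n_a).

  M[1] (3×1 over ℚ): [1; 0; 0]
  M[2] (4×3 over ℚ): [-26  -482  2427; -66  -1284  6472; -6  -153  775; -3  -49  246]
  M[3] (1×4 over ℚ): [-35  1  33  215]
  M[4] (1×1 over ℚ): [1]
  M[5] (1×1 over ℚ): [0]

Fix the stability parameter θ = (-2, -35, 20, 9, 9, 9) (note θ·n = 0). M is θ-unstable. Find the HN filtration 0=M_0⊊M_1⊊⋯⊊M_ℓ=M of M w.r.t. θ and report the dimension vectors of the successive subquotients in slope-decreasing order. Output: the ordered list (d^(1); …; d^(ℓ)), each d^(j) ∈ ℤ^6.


Barcode: M ≅ I[1,5], I[2,3]^2, I[3,3], I[6,6]. HN layers by μ_θ (5 steps, strictly decreasing):
  μ^(1)=20; μ^(2)=38/3; μ^(3)=9; μ^(4)=-37/2; μ^(5)=-35

((0, 0, 3, 0, 0, 0); (0, 0, 1, 1, 1, 0); (0, 0, 0, 0, 0, 1); (1, 1, 0, 0, 0, 0); (0, 2, 0, 0, 0, 0))


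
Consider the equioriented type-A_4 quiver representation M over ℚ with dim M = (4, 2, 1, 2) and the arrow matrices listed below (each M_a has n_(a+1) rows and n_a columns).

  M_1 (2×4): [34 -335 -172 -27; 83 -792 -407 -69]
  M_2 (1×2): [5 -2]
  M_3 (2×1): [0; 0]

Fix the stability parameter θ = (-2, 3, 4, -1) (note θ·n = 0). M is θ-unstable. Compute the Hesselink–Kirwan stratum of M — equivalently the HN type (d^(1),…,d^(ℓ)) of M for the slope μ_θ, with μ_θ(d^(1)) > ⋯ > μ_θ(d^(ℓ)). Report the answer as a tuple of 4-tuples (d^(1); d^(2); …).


Interval decomposition of M: I[1,1]^2, I[1,2], I[1,3], I[4,4]^2.
HN type (ℓ=4): μ^(1)=4; μ^(2)=3; μ^(3)=-1; μ^(4)=-2

((0, 0, 1, 0); (0, 2, 0, 0); (0, 0, 0, 2); (4, 0, 0, 0))


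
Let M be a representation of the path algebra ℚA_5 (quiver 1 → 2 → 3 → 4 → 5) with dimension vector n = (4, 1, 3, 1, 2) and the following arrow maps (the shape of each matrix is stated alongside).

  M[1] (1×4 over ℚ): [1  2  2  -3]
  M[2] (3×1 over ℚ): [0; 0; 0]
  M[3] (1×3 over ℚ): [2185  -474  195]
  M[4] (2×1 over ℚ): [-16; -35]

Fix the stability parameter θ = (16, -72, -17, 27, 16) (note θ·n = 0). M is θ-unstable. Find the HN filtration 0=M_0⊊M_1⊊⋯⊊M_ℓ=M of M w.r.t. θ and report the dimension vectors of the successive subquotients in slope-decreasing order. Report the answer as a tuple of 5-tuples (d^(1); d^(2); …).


Interval decomposition of M: I[1,1]^3, I[1,2], I[3,3]^2, I[3,5], I[5,5].
HN type (ℓ=4): μ^(1)=43/2; μ^(2)=16; μ^(3)=-17; μ^(4)=-28

((0, 0, 0, 1, 1); (3, 0, 0, 0, 1); (0, 0, 3, 0, 0); (1, 1, 0, 0, 0))


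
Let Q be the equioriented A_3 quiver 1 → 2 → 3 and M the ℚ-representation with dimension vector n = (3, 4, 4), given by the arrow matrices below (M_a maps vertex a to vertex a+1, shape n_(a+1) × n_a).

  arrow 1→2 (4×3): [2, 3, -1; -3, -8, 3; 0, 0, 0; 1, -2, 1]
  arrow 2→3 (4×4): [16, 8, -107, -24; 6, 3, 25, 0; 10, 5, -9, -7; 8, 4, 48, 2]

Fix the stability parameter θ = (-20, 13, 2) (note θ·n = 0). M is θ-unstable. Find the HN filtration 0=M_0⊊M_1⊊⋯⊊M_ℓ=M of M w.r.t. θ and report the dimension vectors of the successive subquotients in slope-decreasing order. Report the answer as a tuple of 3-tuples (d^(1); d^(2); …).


Interval decomposition of M: I[1,1], I[1,2], I[1,3], I[2,3]^2, I[3,3].
HN type (ℓ=4): μ^(1)=13; μ^(2)=15/2; μ^(3)=2; μ^(4)=-20

((0, 1, 0); (0, 3, 3); (0, 0, 1); (3, 0, 0))


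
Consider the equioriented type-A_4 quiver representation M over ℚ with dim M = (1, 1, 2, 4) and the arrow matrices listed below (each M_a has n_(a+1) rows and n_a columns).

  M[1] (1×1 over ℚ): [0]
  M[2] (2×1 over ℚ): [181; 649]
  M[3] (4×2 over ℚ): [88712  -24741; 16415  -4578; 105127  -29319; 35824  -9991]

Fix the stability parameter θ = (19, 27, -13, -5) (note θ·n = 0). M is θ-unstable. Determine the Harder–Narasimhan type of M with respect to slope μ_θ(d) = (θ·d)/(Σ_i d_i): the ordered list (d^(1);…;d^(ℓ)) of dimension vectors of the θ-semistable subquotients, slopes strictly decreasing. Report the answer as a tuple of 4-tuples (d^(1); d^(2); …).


Interval decomposition of M: I[1,1], I[2,4], I[3,4], I[4,4]^2.
HN type (ℓ=4): μ^(1)=19; μ^(2)=3; μ^(3)=-5; μ^(4)=-13

((1, 0, 0, 0); (0, 1, 1, 1); (0, 0, 0, 3); (0, 0, 1, 0))


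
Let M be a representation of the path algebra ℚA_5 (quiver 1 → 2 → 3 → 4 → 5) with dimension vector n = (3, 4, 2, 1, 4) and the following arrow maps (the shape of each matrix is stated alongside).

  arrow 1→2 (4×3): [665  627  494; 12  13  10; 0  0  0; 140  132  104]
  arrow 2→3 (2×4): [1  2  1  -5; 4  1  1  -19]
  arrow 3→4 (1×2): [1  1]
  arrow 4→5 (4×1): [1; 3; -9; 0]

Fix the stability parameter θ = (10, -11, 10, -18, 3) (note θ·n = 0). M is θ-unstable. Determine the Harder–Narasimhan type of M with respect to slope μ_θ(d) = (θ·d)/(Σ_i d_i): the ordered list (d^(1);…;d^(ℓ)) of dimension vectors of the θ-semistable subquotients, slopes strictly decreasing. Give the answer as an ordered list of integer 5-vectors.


Barcode: M ≅ I[1,1], I[1,3], I[1,5], I[2,2]^2, I[5,5]^3. HN layers by μ_θ (5 steps, strictly decreasing):
  μ^(1)=10; μ^(2)=3; μ^(3)=-1/2; μ^(4)=-9/4; μ^(5)=-11

((1, 0, 1, 0, 0); (0, 0, 0, 0, 4); (1, 1, 0, 0, 0); (1, 1, 1, 1, 0); (0, 2, 0, 0, 0))


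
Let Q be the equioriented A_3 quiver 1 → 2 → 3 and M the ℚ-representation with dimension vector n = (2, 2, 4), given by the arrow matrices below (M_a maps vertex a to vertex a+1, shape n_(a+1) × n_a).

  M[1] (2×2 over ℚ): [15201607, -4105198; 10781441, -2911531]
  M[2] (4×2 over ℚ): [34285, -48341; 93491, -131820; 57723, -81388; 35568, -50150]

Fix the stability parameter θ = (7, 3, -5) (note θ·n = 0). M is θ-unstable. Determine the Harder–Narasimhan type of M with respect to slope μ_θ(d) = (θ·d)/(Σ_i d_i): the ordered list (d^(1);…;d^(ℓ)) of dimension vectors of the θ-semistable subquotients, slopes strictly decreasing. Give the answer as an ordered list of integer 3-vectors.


Interval decomposition of M: I[1,3]^2, I[3,3]^2.
HN type (ℓ=2): μ^(1)=5/3; μ^(2)=-5

((2, 2, 2); (0, 0, 2))


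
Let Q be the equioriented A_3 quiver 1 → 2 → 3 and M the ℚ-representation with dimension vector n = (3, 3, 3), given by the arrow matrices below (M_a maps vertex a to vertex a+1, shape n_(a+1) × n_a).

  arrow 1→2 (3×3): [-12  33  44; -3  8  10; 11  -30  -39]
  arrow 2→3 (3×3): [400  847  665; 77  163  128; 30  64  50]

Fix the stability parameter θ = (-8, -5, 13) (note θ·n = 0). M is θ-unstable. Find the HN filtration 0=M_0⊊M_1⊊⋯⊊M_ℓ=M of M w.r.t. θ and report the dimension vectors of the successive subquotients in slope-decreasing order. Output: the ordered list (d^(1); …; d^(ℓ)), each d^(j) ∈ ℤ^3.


Interval decomposition of M: I[1,2], I[1,3]^2, I[3,3].
HN type (ℓ=3): μ^(1)=13; μ^(2)=-5; μ^(3)=-8

((0, 0, 3); (0, 3, 0); (3, 0, 0))


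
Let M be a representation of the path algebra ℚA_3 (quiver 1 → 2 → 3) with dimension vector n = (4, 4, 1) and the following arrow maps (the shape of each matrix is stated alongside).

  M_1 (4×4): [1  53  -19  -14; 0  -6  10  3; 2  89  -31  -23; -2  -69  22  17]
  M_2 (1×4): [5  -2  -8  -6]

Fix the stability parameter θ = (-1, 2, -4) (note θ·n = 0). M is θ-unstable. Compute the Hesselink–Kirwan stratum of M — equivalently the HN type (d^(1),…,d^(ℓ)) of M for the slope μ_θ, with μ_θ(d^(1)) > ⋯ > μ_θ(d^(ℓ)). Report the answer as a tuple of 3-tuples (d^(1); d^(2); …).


Barcode: M ≅ I[1,2]^3, I[1,3]. HN layers by μ_θ (2 steps, strictly decreasing):
  μ^(1)=2; μ^(2)=-1

((0, 3, 0); (4, 1, 1))


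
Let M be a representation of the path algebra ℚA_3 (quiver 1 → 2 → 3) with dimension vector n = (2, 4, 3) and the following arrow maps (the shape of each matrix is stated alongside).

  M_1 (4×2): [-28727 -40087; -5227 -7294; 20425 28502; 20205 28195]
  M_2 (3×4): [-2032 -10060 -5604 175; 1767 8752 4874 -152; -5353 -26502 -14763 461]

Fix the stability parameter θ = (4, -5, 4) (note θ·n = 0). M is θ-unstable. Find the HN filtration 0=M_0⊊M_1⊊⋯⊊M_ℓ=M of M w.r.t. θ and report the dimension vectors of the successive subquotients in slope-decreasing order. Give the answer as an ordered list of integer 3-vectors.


Interval decomposition of M: I[1,3]^2, I[2,2], I[2,3].
HN type (ℓ=3): μ^(1)=4; μ^(2)=-1/2; μ^(3)=-5

((0, 0, 3); (2, 2, 0); (0, 2, 0))


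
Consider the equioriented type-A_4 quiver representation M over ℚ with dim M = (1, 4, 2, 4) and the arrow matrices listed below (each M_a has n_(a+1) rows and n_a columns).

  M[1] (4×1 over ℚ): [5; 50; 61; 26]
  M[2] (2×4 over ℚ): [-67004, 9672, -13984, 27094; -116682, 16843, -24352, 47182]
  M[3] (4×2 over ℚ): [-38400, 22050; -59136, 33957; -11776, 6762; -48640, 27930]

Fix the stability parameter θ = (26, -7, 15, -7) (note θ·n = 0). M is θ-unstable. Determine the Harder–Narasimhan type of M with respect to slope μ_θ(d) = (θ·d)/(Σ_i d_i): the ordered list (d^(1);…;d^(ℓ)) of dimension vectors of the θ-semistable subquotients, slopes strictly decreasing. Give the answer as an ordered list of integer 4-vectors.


Via rank(M_{q-1}∘⋯∘M_p): M ≅ I[1,2], I[2,2], I[2,3], I[2,4], I[4,4]^3.
μ_θ-semistable layers: μ^(1)=15; μ^(2)=19/2; μ^(3)=4; μ^(4)=-7

((0, 0, 1, 0); (1, 1, 0, 0); (0, 0, 1, 1); (0, 3, 0, 3))


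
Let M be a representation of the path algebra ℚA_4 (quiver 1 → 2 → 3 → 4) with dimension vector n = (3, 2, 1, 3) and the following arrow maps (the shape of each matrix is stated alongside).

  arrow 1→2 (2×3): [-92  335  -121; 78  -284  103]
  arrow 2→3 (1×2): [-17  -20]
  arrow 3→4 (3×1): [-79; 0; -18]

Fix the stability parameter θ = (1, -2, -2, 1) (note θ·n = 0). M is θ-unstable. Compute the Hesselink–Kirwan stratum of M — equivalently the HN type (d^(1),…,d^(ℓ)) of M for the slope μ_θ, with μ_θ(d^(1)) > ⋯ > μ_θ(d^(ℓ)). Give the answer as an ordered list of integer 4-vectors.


Interval decomposition of M: I[1,1], I[1,2], I[1,4], I[4,4]^2.
HN type (ℓ=3): μ^(1)=1; μ^(2)=-1/2; μ^(3)=-1

((1, 0, 0, 3); (1, 1, 0, 0); (1, 1, 1, 0))


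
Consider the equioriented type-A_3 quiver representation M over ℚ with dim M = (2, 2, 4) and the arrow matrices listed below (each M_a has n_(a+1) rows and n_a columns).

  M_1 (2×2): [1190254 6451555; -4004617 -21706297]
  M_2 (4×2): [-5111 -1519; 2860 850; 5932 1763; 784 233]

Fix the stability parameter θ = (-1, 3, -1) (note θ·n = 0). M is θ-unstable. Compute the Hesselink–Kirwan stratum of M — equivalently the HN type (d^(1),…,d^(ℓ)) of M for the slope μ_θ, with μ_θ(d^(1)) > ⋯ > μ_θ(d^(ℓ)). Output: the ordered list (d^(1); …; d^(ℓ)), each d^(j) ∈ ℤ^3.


Interval decomposition of M: I[1,3]^2, I[3,3]^2.
HN type (ℓ=2): μ^(1)=1; μ^(2)=-1

((0, 2, 2); (2, 0, 2))


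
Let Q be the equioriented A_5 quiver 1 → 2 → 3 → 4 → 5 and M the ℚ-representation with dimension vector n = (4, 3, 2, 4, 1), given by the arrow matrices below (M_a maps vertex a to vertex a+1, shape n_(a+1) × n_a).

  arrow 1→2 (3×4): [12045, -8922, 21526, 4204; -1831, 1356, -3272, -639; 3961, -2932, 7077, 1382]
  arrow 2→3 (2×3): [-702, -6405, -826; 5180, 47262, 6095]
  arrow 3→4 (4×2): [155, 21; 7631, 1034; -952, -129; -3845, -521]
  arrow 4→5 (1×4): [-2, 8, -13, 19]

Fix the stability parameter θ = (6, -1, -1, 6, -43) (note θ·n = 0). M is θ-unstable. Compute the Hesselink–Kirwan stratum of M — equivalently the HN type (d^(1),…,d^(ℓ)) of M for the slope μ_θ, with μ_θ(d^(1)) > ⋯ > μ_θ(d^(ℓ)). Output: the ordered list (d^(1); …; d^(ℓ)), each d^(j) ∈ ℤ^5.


Via rank(M_{q-1}∘⋯∘M_p): M ≅ I[1,1], I[1,2], I[1,4], I[1,5], I[4,4]^2.
μ_θ-semistable layers: μ^(1)=6; μ^(2)=5/2; μ^(3)=4/3; μ^(4)=-33/5

((1, 0, 0, 3, 0); (1, 1, 0, 0, 0); (1, 1, 1, 0, 0); (1, 1, 1, 1, 1))


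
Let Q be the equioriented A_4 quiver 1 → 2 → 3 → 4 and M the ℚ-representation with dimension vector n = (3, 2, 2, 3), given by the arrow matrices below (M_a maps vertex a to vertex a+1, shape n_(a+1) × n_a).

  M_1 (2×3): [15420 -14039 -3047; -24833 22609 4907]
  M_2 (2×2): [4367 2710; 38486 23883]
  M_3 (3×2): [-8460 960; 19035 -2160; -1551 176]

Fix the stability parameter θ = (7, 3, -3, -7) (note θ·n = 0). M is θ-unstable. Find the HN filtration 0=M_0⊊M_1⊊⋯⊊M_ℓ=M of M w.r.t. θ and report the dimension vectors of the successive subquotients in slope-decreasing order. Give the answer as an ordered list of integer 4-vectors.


Barcode: M ≅ I[1,1], I[1,3], I[1,4], I[4,4]^2. HN layers by μ_θ (4 steps, strictly decreasing):
  μ^(1)=7; μ^(2)=7/3; μ^(3)=0; μ^(4)=-7

((1, 0, 0, 0); (1, 1, 1, 0); (1, 1, 1, 1); (0, 0, 0, 2))


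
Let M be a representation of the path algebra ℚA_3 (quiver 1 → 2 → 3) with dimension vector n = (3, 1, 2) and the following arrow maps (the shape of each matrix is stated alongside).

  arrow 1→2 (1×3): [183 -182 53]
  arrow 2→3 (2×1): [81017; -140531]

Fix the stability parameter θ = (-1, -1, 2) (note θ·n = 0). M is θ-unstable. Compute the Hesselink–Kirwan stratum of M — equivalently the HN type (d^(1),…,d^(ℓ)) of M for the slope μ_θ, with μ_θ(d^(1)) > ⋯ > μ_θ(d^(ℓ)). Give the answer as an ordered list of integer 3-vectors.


Barcode: M ≅ I[1,1]^2, I[1,3], I[3,3]. HN layers by μ_θ (2 steps, strictly decreasing):
  μ^(1)=2; μ^(2)=-1

((0, 0, 2); (3, 1, 0))


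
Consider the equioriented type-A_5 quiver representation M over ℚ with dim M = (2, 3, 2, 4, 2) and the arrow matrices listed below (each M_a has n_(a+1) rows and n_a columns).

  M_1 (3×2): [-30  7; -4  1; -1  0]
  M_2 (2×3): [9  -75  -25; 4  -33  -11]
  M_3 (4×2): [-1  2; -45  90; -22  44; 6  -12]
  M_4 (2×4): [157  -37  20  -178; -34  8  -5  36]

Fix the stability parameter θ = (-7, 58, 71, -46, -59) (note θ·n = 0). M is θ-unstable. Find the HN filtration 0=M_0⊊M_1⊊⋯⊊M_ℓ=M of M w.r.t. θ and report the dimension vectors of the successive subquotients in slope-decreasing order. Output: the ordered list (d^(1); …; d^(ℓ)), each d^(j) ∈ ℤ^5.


Via rank(M_{q-1}∘⋯∘M_p): M ≅ I[1,3], I[1,4], I[2,2], I[4,4], I[4,5]^2.
μ_θ-semistable layers: μ^(1)=71; μ^(2)=58; μ^(3)=83/3; μ^(4)=-7; μ^(5)=-46; μ^(6)=-105/2

((0, 0, 1, 0, 0); (0, 2, 0, 0, 0); (0, 1, 1, 1, 0); (2, 0, 0, 0, 0); (0, 0, 0, 1, 0); (0, 0, 0, 2, 2))


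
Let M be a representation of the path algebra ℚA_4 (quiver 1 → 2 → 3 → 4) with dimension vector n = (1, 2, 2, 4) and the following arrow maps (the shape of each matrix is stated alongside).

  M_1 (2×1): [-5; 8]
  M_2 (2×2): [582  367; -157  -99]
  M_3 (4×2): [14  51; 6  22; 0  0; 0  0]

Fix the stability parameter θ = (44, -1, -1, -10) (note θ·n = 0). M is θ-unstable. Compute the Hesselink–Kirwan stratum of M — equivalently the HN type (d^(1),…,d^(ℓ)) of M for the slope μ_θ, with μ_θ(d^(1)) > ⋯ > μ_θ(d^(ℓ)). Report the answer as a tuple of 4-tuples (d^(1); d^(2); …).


Via rank(M_{q-1}∘⋯∘M_p): M ≅ I[1,4], I[2,4], I[4,4]^2.
μ_θ-semistable layers: μ^(1)=8; μ^(2)=-4; μ^(3)=-10

((1, 1, 1, 1); (0, 1, 1, 1); (0, 0, 0, 2))


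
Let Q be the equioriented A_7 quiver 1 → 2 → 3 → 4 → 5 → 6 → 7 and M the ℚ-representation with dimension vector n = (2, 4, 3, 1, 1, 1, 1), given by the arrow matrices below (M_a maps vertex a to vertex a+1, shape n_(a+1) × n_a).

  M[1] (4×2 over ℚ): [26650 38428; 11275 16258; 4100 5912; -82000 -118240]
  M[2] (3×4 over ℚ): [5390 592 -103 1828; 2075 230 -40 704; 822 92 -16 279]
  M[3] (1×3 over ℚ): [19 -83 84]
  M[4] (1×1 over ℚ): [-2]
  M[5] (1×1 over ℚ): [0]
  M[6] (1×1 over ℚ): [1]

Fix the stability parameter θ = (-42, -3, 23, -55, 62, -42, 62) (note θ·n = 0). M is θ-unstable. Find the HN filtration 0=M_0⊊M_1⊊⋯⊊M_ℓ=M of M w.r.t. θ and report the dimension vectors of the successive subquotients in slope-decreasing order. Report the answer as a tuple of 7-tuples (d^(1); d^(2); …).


Interval decomposition of M: I[1,1], I[1,2], I[2,3]^2, I[2,5], I[6,7].
HN type (ℓ=5): μ^(1)=62; μ^(2)=23; μ^(3)=-3; μ^(4)=-35/3; μ^(5)=-42

((0, 0, 0, 0, 1, 0, 1); (0, 0, 2, 0, 0, 0, 0); (0, 3, 0, 0, 0, 0, 0); (0, 1, 1, 1, 0, 0, 0); (2, 0, 0, 0, 0, 1, 0))


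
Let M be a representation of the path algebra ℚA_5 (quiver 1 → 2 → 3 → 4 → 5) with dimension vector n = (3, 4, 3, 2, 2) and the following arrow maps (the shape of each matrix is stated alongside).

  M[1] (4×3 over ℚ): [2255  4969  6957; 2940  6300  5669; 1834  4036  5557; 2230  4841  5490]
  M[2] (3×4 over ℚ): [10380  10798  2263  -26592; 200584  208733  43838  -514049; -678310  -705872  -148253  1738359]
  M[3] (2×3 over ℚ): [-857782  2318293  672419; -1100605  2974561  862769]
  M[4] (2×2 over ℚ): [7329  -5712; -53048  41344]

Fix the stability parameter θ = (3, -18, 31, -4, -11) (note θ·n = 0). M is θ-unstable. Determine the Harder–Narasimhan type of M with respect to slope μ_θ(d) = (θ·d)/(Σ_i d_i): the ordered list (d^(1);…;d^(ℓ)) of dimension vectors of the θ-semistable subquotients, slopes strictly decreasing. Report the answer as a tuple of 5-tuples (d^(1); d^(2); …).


Barcode: M ≅ I[1,2], I[1,4], I[1,5], I[2,3], I[5,5]. HN layers by μ_θ (6 steps, strictly decreasing):
  μ^(1)=31; μ^(2)=27/2; μ^(3)=16/3; μ^(4)=-15/2; μ^(5)=-11; μ^(6)=-18

((0, 0, 1, 0, 0); (0, 0, 1, 1, 0); (0, 0, 1, 1, 1); (3, 3, 0, 0, 0); (0, 0, 0, 0, 1); (0, 1, 0, 0, 0))


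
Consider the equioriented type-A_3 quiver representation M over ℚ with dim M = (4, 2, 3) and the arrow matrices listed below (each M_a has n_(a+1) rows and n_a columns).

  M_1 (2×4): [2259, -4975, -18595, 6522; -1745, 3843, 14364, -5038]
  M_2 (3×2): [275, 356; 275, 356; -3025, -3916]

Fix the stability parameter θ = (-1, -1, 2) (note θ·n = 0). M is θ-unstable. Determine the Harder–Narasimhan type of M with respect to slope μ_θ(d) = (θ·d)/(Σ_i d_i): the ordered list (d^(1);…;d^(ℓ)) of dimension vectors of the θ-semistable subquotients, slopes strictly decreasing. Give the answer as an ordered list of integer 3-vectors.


Via rank(M_{q-1}∘⋯∘M_p): M ≅ I[1,1]^2, I[1,2], I[1,3], I[3,3]^2.
μ_θ-semistable layers: μ^(1)=2; μ^(2)=-1

((0, 0, 3); (4, 2, 0))


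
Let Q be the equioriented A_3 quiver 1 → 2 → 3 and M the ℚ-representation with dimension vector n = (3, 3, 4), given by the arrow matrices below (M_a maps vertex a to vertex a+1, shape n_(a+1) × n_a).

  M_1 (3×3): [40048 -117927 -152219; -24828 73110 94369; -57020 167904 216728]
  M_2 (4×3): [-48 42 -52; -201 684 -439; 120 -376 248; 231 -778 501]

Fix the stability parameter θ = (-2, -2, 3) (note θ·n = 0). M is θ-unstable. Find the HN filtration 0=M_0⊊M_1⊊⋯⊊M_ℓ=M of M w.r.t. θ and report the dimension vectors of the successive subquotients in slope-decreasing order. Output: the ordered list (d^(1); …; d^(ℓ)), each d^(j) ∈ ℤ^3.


Barcode: M ≅ I[1,2], I[1,3]^2, I[3,3]^2. HN layers by μ_θ (2 steps, strictly decreasing):
  μ^(1)=3; μ^(2)=-2

((0, 0, 4); (3, 3, 0))


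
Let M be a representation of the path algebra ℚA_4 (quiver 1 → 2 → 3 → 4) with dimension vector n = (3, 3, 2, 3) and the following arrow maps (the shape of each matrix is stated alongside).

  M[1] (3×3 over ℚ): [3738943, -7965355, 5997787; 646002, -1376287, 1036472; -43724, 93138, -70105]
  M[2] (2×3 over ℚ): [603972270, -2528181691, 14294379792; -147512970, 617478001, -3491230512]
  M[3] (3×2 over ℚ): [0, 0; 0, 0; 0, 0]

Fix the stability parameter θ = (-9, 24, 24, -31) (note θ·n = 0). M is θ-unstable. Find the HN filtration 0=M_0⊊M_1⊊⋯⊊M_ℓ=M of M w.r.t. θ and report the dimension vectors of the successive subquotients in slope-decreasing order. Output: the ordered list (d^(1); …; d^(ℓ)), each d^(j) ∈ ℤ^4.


Barcode: M ≅ I[1,2]^2, I[1,3], I[3,3], I[4,4]^3. HN layers by μ_θ (3 steps, strictly decreasing):
  μ^(1)=24; μ^(2)=-9; μ^(3)=-31

((0, 3, 2, 0); (3, 0, 0, 0); (0, 0, 0, 3))


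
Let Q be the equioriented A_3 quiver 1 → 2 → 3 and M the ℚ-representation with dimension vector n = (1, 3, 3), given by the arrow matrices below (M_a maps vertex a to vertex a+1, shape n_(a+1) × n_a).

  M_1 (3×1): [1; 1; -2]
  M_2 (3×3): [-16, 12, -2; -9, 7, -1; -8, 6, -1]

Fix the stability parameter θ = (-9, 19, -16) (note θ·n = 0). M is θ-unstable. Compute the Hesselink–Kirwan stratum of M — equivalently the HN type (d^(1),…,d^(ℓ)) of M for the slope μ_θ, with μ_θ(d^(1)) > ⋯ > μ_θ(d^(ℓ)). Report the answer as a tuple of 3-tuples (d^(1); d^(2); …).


Interval decomposition of M: I[1,2], I[2,3]^2, I[3,3].
HN type (ℓ=4): μ^(1)=19; μ^(2)=3/2; μ^(3)=-9; μ^(4)=-16

((0, 1, 0); (0, 2, 2); (1, 0, 0); (0, 0, 1))


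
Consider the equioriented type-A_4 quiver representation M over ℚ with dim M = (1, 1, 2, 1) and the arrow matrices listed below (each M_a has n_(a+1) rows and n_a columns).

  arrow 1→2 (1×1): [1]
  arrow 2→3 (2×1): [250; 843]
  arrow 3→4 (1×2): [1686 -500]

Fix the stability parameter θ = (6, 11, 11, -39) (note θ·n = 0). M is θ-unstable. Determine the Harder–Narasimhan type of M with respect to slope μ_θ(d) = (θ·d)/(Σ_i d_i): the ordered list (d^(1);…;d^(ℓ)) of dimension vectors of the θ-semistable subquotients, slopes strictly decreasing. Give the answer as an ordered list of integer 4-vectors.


Barcode: M ≅ I[1,3], I[3,4]. HN layers by μ_θ (3 steps, strictly decreasing):
  μ^(1)=11; μ^(2)=6; μ^(3)=-14

((0, 1, 1, 0); (1, 0, 0, 0); (0, 0, 1, 1))


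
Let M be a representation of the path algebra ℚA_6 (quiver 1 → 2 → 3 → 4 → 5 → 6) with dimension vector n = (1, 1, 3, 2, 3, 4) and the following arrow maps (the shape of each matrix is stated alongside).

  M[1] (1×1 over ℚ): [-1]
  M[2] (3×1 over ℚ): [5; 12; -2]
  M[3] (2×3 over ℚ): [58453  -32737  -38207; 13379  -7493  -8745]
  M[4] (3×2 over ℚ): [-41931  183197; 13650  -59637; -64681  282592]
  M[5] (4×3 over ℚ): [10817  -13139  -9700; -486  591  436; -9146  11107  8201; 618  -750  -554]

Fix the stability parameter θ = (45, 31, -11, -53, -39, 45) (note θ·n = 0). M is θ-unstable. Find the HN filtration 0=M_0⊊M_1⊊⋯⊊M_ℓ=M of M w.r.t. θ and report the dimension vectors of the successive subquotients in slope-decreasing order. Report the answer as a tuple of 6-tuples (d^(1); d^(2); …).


Via rank(M_{q-1}∘⋯∘M_p): M ≅ I[1,6], I[3,3], I[3,6], I[5,6], I[6,6].
μ_θ-semistable layers: μ^(1)=45; μ^(2)=-27/5; μ^(3)=-11; μ^(4)=-103/3; μ^(5)=-39

((0, 0, 0, 0, 0, 4); (1, 1, 1, 1, 1, 0); (0, 0, 1, 0, 0, 0); (0, 0, 1, 1, 1, 0); (0, 0, 0, 0, 1, 0))


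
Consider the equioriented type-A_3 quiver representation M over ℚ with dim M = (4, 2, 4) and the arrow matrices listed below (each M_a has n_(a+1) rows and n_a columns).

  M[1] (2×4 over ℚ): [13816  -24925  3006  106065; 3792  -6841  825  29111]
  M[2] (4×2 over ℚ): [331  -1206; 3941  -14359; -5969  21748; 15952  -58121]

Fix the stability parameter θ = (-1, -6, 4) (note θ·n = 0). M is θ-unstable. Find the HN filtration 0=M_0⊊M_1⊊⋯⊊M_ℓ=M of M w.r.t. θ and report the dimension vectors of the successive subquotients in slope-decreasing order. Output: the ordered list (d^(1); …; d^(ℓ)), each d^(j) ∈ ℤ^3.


Interval decomposition of M: I[1,1]^2, I[1,3]^2, I[3,3]^2.
HN type (ℓ=3): μ^(1)=4; μ^(2)=-1; μ^(3)=-7/2

((0, 0, 4); (2, 0, 0); (2, 2, 0))


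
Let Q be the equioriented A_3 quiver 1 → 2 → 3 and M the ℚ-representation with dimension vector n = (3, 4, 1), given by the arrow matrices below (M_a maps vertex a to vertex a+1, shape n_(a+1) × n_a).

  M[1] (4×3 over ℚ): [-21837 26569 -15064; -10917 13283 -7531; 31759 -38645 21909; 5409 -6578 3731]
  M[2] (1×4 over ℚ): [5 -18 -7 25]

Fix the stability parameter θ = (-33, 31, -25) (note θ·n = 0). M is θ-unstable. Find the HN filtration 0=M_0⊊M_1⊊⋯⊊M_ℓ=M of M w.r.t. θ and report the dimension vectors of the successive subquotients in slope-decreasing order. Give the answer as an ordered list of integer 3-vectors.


Barcode: M ≅ I[1,2]^2, I[1,3], I[2,2]. HN layers by μ_θ (3 steps, strictly decreasing):
  μ^(1)=31; μ^(2)=3; μ^(3)=-33

((0, 3, 0); (0, 1, 1); (3, 0, 0))


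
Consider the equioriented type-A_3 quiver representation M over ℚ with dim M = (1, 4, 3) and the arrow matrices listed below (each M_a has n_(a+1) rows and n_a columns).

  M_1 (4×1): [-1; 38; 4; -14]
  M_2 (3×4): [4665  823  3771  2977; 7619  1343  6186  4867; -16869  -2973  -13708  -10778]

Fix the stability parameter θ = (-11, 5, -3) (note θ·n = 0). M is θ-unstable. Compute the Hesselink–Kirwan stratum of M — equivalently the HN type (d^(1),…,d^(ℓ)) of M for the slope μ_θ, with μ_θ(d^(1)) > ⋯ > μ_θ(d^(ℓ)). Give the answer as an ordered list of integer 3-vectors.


Interval decomposition of M: I[1,3], I[2,2], I[2,3]^2.
HN type (ℓ=3): μ^(1)=5; μ^(2)=1; μ^(3)=-11

((0, 1, 0); (0, 3, 3); (1, 0, 0))


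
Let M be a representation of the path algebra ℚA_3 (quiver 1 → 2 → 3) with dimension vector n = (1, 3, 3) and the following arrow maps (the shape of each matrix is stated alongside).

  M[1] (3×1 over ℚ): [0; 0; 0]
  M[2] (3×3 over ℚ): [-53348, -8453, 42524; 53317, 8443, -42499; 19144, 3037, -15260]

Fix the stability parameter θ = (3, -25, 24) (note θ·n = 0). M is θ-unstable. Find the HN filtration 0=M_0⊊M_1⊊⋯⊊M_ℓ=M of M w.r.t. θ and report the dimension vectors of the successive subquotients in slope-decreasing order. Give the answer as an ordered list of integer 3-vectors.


Barcode: M ≅ I[1,1], I[2,3]^3. HN layers by μ_θ (3 steps, strictly decreasing):
  μ^(1)=24; μ^(2)=3; μ^(3)=-25

((0, 0, 3); (1, 0, 0); (0, 3, 0))


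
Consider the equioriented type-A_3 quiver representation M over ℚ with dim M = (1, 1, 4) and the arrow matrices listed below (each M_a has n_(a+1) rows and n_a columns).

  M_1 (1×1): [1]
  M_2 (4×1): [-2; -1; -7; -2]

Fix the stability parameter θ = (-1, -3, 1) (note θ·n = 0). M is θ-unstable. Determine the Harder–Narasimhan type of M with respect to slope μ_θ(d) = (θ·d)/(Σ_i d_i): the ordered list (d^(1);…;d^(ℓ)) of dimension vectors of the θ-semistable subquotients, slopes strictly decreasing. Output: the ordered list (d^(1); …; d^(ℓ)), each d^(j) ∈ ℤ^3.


Interval decomposition of M: I[1,3], I[3,3]^3.
HN type (ℓ=2): μ^(1)=1; μ^(2)=-2

((0, 0, 4); (1, 1, 0))


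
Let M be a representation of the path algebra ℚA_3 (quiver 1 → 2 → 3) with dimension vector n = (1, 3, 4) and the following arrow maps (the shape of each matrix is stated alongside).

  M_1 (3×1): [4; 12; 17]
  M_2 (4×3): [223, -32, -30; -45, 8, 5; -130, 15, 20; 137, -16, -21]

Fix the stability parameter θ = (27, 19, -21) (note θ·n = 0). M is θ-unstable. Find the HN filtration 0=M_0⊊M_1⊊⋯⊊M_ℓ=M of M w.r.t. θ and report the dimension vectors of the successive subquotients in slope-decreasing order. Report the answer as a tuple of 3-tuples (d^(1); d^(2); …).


Interval decomposition of M: I[1,3], I[2,3]^2, I[3,3].
HN type (ℓ=3): μ^(1)=25/3; μ^(2)=-1; μ^(3)=-21

((1, 1, 1); (0, 2, 2); (0, 0, 1))


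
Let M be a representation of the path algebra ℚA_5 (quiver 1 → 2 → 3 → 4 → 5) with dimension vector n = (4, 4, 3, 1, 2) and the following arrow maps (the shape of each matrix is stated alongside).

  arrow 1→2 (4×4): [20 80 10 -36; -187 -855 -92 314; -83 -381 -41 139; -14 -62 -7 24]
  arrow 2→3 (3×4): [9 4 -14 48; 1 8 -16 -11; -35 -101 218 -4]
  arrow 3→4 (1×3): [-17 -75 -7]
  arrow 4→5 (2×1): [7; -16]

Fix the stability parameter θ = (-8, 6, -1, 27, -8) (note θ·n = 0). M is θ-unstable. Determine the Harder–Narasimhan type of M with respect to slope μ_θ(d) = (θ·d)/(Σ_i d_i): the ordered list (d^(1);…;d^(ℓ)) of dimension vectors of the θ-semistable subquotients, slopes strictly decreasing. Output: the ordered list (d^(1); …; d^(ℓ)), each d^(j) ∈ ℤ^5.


Interval decomposition of M: I[1,2], I[1,3]^2, I[1,5], I[5,5].
HN type (ℓ=4): μ^(1)=19/2; μ^(2)=6; μ^(3)=5/2; μ^(4)=-8

((0, 0, 0, 1, 1); (0, 1, 0, 0, 0); (0, 3, 3, 0, 0); (4, 0, 0, 0, 1))


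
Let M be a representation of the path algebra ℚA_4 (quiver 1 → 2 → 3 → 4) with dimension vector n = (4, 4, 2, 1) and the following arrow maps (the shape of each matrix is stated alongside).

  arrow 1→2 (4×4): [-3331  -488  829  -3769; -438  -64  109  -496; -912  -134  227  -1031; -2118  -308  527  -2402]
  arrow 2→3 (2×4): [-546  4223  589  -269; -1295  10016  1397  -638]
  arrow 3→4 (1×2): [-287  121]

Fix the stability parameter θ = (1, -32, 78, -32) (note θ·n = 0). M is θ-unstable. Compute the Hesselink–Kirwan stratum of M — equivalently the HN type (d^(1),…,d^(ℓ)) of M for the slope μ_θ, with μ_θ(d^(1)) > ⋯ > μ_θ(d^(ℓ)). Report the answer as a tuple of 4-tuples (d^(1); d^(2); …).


Barcode: M ≅ I[1,1], I[1,2], I[1,3], I[1,4], I[2,2]. HN layers by μ_θ (5 steps, strictly decreasing):
  μ^(1)=78; μ^(2)=23; μ^(3)=1; μ^(4)=-31/2; μ^(5)=-32

((0, 0, 1, 0); (0, 0, 1, 1); (1, 0, 0, 0); (3, 3, 0, 0); (0, 1, 0, 0))


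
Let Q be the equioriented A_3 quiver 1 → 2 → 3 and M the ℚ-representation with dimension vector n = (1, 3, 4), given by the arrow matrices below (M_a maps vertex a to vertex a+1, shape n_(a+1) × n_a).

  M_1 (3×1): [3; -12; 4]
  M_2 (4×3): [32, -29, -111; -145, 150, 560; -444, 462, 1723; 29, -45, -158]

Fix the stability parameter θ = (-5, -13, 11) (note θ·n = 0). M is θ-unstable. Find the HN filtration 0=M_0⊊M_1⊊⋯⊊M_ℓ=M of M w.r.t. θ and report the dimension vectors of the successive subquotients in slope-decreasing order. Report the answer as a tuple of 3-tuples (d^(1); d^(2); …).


Via rank(M_{q-1}∘⋯∘M_p): M ≅ I[1,3], I[2,3]^2, I[3,3].
μ_θ-semistable layers: μ^(1)=11; μ^(2)=-9; μ^(3)=-13

((0, 0, 4); (1, 1, 0); (0, 2, 0))


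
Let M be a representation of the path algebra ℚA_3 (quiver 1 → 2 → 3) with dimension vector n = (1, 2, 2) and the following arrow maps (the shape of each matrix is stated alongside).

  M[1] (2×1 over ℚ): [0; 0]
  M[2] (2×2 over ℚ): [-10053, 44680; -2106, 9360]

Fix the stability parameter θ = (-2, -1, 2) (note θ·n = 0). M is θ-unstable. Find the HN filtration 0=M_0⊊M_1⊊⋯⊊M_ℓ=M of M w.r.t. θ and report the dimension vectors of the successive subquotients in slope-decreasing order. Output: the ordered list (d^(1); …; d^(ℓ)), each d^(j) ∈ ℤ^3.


Barcode: M ≅ I[1,1], I[2,2], I[2,3], I[3,3]. HN layers by μ_θ (3 steps, strictly decreasing):
  μ^(1)=2; μ^(2)=-1; μ^(3)=-2

((0, 0, 2); (0, 2, 0); (1, 0, 0))


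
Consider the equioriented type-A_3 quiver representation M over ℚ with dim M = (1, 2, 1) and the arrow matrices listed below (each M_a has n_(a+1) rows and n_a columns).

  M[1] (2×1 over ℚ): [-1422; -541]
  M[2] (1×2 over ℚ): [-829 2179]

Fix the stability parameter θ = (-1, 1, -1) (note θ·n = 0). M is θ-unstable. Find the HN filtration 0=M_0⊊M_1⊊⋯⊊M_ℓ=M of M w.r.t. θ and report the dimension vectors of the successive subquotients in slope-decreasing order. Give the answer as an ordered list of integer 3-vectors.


Interval decomposition of M: I[1,3], I[2,2].
HN type (ℓ=3): μ^(1)=1; μ^(2)=0; μ^(3)=-1

((0, 1, 0); (0, 1, 1); (1, 0, 0))


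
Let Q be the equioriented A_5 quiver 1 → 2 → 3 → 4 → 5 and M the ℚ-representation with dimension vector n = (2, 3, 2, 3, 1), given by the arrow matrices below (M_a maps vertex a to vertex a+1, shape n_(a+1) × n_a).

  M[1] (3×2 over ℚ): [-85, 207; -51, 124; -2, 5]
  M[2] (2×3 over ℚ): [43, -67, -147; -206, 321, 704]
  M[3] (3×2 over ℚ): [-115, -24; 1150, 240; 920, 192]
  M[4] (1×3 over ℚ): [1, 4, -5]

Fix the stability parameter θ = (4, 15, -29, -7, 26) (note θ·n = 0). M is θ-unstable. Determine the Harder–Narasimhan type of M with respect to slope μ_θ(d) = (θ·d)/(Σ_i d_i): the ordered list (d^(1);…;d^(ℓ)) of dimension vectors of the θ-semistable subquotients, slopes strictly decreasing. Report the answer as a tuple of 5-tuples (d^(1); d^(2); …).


Interval decomposition of M: I[1,3], I[1,5], I[2,2], I[4,4]^2.
HN type (ℓ=5): μ^(1)=26; μ^(2)=15; μ^(3)=-10/3; μ^(4)=-17/4; μ^(5)=-7

((0, 0, 0, 0, 1); (0, 1, 0, 0, 0); (1, 1, 1, 0, 0); (1, 1, 1, 1, 0); (0, 0, 0, 2, 0))


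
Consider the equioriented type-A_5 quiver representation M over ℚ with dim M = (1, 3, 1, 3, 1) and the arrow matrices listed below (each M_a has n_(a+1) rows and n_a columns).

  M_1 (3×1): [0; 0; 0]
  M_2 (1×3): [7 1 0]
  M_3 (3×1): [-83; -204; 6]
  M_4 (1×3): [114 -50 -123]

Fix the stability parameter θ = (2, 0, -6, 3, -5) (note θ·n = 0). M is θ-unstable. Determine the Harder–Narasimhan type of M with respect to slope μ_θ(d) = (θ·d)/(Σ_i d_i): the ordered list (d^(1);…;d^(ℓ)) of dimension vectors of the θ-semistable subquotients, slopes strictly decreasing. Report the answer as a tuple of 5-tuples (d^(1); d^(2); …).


Via rank(M_{q-1}∘⋯∘M_p): M ≅ I[1,1], I[2,2]^2, I[2,4], I[4,4], I[4,5].
μ_θ-semistable layers: μ^(1)=3; μ^(2)=2; μ^(3)=0; μ^(4)=-1; μ^(5)=-3

((0, 0, 0, 2, 0); (1, 0, 0, 0, 0); (0, 2, 0, 0, 0); (0, 0, 0, 1, 1); (0, 1, 1, 0, 0))


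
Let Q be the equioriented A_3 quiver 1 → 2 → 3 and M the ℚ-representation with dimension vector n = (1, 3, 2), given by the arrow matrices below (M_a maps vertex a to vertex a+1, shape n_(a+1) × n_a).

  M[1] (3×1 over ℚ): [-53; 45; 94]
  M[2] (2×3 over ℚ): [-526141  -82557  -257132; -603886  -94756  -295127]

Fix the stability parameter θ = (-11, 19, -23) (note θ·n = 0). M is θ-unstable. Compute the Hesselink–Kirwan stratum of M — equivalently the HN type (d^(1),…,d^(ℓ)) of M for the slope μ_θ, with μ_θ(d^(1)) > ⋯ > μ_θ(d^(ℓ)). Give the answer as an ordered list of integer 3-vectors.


Via rank(M_{q-1}∘⋯∘M_p): M ≅ I[1,2], I[2,3]^2.
μ_θ-semistable layers: μ^(1)=19; μ^(2)=-2; μ^(3)=-11

((0, 1, 0); (0, 2, 2); (1, 0, 0))


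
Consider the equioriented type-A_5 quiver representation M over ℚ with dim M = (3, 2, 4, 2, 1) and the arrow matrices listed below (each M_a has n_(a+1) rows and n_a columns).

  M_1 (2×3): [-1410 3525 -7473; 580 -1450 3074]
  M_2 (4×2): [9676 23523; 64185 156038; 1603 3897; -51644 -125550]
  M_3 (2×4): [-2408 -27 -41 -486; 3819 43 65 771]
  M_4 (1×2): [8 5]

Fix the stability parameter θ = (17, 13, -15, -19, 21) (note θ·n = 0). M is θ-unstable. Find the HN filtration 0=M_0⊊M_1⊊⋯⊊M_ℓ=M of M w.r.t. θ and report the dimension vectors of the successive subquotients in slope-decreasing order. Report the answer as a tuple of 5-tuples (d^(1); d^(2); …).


Via rank(M_{q-1}∘⋯∘M_p): M ≅ I[1,1]^2, I[1,5], I[2,4], I[3,3]^2.
μ_θ-semistable layers: μ^(1)=21; μ^(2)=17; μ^(3)=-1; μ^(4)=-7; μ^(5)=-15

((0, 0, 0, 0, 1); (2, 0, 0, 0, 0); (1, 1, 1, 1, 0); (0, 1, 1, 1, 0); (0, 0, 2, 0, 0))


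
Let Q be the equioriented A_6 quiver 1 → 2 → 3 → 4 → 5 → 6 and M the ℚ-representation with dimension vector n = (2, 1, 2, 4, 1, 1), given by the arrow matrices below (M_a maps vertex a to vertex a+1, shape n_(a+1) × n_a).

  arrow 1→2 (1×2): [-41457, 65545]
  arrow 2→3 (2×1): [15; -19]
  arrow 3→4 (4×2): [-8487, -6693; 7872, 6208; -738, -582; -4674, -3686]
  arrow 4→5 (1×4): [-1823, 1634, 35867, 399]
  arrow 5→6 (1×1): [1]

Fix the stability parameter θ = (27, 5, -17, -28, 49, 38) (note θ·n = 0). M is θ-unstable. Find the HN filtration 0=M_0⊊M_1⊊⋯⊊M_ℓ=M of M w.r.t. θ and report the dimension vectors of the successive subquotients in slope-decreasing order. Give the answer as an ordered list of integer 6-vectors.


Via rank(M_{q-1}∘⋯∘M_p): M ≅ I[1,1], I[1,6], I[3,3], I[4,4]^3.
μ_θ-semistable layers: μ^(1)=87/2; μ^(2)=27; μ^(3)=-13/4; μ^(4)=-17; μ^(5)=-28

((0, 0, 0, 0, 1, 1); (1, 0, 0, 0, 0, 0); (1, 1, 1, 1, 0, 0); (0, 0, 1, 0, 0, 0); (0, 0, 0, 3, 0, 0))


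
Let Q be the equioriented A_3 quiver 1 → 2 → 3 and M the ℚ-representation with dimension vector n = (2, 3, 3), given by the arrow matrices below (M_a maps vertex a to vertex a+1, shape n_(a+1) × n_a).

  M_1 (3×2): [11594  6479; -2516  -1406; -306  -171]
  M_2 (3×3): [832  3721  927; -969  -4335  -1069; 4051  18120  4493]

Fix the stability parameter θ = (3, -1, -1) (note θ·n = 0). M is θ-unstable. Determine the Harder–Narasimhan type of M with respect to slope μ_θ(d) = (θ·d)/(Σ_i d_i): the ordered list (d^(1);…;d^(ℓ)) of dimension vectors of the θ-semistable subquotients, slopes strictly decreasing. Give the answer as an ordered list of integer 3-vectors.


Interval decomposition of M: I[1,1], I[1,3], I[2,3]^2.
HN type (ℓ=3): μ^(1)=3; μ^(2)=1/3; μ^(3)=-1

((1, 0, 0); (1, 1, 1); (0, 2, 2))


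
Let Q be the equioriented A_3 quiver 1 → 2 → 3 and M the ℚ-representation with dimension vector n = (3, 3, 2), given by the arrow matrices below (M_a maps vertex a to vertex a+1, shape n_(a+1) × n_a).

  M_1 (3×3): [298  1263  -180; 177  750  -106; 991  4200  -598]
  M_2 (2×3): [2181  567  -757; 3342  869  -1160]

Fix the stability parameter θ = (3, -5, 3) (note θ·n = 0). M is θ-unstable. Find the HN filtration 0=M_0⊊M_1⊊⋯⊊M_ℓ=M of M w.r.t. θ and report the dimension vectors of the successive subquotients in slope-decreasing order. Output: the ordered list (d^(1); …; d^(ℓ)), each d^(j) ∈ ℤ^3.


Interval decomposition of M: I[1,1], I[1,3]^2, I[2,2].
HN type (ℓ=3): μ^(1)=3; μ^(2)=-1; μ^(3)=-5

((1, 0, 2); (2, 2, 0); (0, 1, 0))
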